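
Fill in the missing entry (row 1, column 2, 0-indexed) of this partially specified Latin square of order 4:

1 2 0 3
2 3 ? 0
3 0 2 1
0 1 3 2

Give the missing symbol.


Row 1 contains symbols [0, 2, 3] — missing [1].
Column 2 contains symbols [0, 2, 3] — missing [1].
The missing symbol must appear in both missing sets; intersection = [1].
Therefore the hidden value is 1.

Missing value = 1.


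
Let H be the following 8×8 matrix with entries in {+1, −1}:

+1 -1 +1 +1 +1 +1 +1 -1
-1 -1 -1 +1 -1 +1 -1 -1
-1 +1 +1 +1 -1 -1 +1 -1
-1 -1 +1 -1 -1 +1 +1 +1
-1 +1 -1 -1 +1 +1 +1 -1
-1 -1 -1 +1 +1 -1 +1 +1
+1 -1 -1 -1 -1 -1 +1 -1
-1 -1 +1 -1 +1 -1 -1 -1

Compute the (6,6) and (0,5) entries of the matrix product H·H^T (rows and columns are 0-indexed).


Row 0 of H: [1, -1, 1, 1, 1, 1, 1, -1].
Row 5 of H: [-1, -1, -1, 1, 1, -1, 1, 1].
Row 6 of H: [1, -1, -1, -1, -1, -1, 1, -1].
(H·H^T)[6][6] = Σ_j H[6][j]·H[6][j] = (1)² + (-1)² + (-1)² + (-1)² + (-1)² + (-1)² + (1)² + (-1)² = 1 + 1 + 1 + 1 + 1 + 1 + 1 + 1 = 8.
(H·H^T)[0][5] = Σ_j H[0][j]·H[5][j] = (1)·(-1) + (-1)·(-1) + (1)·(-1) + (1)·(1) + (1)·(1) + (1)·(-1) + (1)·(1) + (-1)·(1) = -1 + 1 + -1 + 1 + 1 + -1 + 1 + -1 = 0.
So rows 0 and 5 are orthogonal; the diagonal entry equals n = 8.

(6,6) entry = 8; (0,5) entry = 0.


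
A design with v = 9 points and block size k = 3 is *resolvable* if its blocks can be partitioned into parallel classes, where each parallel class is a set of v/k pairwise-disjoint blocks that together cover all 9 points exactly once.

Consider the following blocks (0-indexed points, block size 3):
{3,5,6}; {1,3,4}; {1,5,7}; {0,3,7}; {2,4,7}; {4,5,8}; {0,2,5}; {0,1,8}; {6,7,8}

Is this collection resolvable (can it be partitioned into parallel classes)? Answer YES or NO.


v = 9, block size k = 3, number of blocks = 9.
For resolvability, blocks must partition into parallel classes of size v/k = 3.
Total blocks must therefore be a multiple of 3: 9 = 3·3 + 0 ⇒ divisible ✓.
Consider block {1,5,7}. It intersects every other block in the collection, so no parallel class of size 3 can contain it.
Since every block must belong to some parallel class in a resolution, the collection cannot be partitioned into parallel classes.
Resolvable? NO.

NO


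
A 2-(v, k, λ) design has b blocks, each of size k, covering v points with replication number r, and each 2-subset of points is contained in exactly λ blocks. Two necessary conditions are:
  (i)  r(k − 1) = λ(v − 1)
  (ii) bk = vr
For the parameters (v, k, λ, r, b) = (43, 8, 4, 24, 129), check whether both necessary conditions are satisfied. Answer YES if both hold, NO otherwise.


Condition (i): r(k − 1) = 24·7 = 168; λ(v − 1) = 4·42 = 168. Match? YES.
Condition (ii): bk = 129·8 = 1032; vr = 43·24 = 1032. Match? YES.
Both conditions hold? YES.

YES


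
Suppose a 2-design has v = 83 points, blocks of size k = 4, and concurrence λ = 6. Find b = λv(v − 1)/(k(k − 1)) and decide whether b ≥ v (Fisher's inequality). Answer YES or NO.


r = λ(v − 1)/(k − 1) = 6·82/3 = 164.
b = vr/k = 83·164/4 = 3403.
Fisher's inequality: b ≥ v ⇔ 3403 ≥ 83? YES.

YES


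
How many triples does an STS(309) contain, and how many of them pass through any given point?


An STS(v) is a 2-(v, 3, 1) BIBD: block size k = 3, λ = 1.
Replication: r(k − 1) = λ(v − 1) ⇒ r·2 = 309 − 1 = 308 ⇒ r = 154.
Block count: b = v(v − 1)/6 = 309·308/6 = 95172/6 = 15862.

r = 154, b = 15862.


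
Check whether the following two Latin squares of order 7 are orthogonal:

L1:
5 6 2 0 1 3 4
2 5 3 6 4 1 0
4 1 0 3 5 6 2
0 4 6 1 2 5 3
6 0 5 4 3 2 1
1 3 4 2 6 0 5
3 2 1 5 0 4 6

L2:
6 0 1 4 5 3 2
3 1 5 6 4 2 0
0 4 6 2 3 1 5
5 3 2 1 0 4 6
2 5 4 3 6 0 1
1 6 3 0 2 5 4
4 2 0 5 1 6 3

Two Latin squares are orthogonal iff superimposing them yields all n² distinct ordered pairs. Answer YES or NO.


Form the n² = 49 superimposed pairs (L1[i][j], L2[i][j]), row by row (rows and columns indexed from 0):
row 0: (5,6) (6,0) (2,1) (0,4) (1,5) (3,3) (4,2)
row 1: (2,3) (5,1) (3,5) (6,6) (4,4) (1,2) (0,0)
row 2: (4,0) (1,4) (0,6) (3,2) (5,3) (6,1) (2,5)
row 3: (0,5) (4,3) (6,2) (1,1) (2,0) (5,4) (3,6)
row 4: (6,2) (0,5) (5,4) (4,3) (3,6) (2,0) (1,1)
row 5: (1,1) (3,6) (4,3) (2,0) (6,2) (0,5) (5,4)
row 6: (3,4) (2,2) (1,0) (5,5) (0,1) (4,6) (6,3)
Orthogonality requires all 49 pairs distinct.
But the pair (6,2) repeats: cell (3,2) has L1 = 6, L2 = 2, and cell (4,0) has L1 = 6, L2 = 2.
A repeated pair means some other pair never occurs (only 35 distinct pairs out of 49), so the squares are not orthogonal.
Conclusion: NO.

NO


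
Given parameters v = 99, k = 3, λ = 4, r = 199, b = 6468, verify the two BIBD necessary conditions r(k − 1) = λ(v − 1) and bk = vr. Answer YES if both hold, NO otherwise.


Condition (i): r(k − 1) = 199·2 = 398; λ(v − 1) = 4·98 = 392. Match? NO.
Condition (ii): bk = 6468·3 = 19404; vr = 99·199 = 19701. Match? NO.
Both conditions hold? NO.

NO


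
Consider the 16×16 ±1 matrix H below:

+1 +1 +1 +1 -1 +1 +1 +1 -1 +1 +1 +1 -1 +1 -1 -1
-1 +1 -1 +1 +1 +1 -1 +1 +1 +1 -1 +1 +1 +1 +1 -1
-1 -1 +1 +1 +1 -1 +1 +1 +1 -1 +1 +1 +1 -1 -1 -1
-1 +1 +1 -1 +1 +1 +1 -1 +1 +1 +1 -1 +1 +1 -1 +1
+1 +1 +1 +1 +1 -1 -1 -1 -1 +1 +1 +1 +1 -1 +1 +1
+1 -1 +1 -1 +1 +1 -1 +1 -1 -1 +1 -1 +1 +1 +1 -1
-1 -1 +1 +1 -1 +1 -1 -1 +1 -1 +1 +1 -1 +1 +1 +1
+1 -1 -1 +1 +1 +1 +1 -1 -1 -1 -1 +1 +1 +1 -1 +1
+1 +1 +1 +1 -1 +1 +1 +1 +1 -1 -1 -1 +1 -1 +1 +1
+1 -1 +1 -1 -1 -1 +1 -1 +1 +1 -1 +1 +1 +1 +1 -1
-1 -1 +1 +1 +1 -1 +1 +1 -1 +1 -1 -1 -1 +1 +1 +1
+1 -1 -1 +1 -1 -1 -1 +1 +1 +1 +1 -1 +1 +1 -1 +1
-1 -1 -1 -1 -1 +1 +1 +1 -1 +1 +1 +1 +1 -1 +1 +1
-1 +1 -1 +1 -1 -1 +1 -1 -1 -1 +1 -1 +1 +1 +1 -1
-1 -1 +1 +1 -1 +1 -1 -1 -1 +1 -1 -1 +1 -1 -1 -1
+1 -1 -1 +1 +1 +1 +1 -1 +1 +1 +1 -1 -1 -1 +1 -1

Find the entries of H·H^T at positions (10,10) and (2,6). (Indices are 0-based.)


Row 2 of H: [-1, -1, 1, 1, 1, -1, 1, 1, 1, -1, 1, 1, 1, -1, -1, -1].
Row 6 of H: [-1, -1, 1, 1, -1, 1, -1, -1, 1, -1, 1, 1, -1, 1, 1, 1].
Row 10 of H: [-1, -1, 1, 1, 1, -1, 1, 1, -1, 1, -1, -1, -1, 1, 1, 1].
(H·H^T)[10][10] = Σ_j H[10][j]·H[10][j] = (-1)² + (-1)² + (1)² + (1)² + (1)² + (-1)² + (1)² + (1)² + (-1)² + (1)² + (-1)² + (-1)² + (-1)² + (1)² + (1)² + (1)² = 1 + 1 + 1 + 1 + 1 + 1 + 1 + 1 + 1 + 1 + 1 + 1 + 1 + 1 + 1 + 1 = 16.
(H·H^T)[2][6] = Σ_j H[2][j]·H[6][j] = (-1)·(-1) + (-1)·(-1) + (1)·(1) + (1)·(1) + (1)·(-1) + (-1)·(1) + (1)·(-1) + (1)·(-1) + (1)·(1) + (-1)·(-1) + (1)·(1) + (1)·(1) + (1)·(-1) + (-1)·(1) + (-1)·(1) + (-1)·(1) = 1 + 1 + 1 + 1 + -1 + -1 + -1 + -1 + 1 + 1 + 1 + 1 + -1 + -1 + -1 + -1 = 0.
So rows 2 and 6 are orthogonal; the diagonal entry equals n = 16.

(10,10) entry = 16; (2,6) entry = 0.


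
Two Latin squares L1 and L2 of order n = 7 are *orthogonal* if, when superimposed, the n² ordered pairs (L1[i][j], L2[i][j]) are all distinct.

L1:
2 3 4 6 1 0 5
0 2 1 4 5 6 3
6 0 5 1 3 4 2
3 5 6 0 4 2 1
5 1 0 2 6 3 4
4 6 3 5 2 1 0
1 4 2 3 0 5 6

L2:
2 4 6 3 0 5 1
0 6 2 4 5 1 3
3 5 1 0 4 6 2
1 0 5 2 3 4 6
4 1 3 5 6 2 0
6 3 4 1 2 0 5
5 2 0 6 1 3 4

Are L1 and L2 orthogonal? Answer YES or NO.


Form the n² = 49 superimposed pairs (L1[i][j], L2[i][j]), row by row (rows and columns indexed from 0):
row 0: (2,2) (3,4) (4,6) (6,3) (1,0) (0,5) (5,1)
row 1: (0,0) (2,6) (1,2) (4,4) (5,5) (6,1) (3,3)
row 2: (6,3) (0,5) (5,1) (1,0) (3,4) (4,6) (2,2)
row 3: (3,1) (5,0) (6,5) (0,2) (4,3) (2,4) (1,6)
row 4: (5,4) (1,1) (0,3) (2,5) (6,6) (3,2) (4,0)
row 5: (4,6) (6,3) (3,4) (5,1) (2,2) (1,0) (0,5)
row 6: (1,5) (4,2) (2,0) (3,6) (0,1) (5,3) (6,4)
Orthogonality requires all 49 pairs distinct.
But the pair (6,3) repeats: cell (0,3) has L1 = 6, L2 = 3, and cell (2,0) has L1 = 6, L2 = 3.
A repeated pair means some other pair never occurs (only 35 distinct pairs out of 49), so the squares are not orthogonal.
Conclusion: NO.

NO


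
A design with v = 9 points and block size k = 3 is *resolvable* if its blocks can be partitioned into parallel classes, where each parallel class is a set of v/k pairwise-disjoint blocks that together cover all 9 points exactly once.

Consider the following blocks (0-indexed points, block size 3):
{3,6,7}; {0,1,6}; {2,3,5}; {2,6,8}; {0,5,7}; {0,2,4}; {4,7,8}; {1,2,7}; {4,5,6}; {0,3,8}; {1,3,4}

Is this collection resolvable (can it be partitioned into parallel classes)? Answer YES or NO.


v = 9, block size k = 3, number of blocks = 11.
For resolvability, blocks must partition into parallel classes of size v/k = 3.
Total blocks must therefore be a multiple of 3: 11 = 3·3 + 2 ⇒ not divisible ✗.
Resolvable? NO.

NO


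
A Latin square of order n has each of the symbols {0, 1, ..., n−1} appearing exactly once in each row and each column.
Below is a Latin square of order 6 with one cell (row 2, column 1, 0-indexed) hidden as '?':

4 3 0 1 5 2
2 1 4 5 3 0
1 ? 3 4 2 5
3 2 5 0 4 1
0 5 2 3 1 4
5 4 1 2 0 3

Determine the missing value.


Row 2 contains symbols [1, 2, 3, 4, 5] — missing [0].
Column 1 contains symbols [1, 2, 3, 4, 5] — missing [0].
The missing symbol must appear in both missing sets; intersection = [0].
Therefore the hidden value is 0.

Missing value = 0.


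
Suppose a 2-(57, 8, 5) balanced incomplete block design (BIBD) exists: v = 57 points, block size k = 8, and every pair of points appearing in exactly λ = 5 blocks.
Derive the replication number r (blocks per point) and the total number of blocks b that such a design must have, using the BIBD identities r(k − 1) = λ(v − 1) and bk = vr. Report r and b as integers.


Any 2-(v, k, λ) BIBD satisfies two necessary conditions:
  (i)  Each point sits in r blocks, and counting incidences through any fixed point gives r(k − 1) = λ(v − 1), so r = λ(v − 1)/(k − 1).
  (ii) Total incidences bk = vr, so b = vr/k.
Step 1: r = λ(v − 1)/(k − 1) = 5·(57 − 1)/(8 − 1) = 5·56/7 = 280/7 = 40.
Step 2: b = vr/k = 57·40/8 = 2280/8 = 285.
Check integrality: r = 40 ∈ Z ✓, b = 285 ∈ Z ✓.
(These identities are necessary conditions: they determine r and b for any design with these parameters, but do not by themselves prove that one exists.)

r = 40, b = 285.


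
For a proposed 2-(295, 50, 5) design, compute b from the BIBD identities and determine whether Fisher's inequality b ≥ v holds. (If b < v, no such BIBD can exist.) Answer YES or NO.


r = λ(v − 1)/(k − 1) = 5·294/49 = 30.
b = vr/k = 295·30/50 = 177.
Fisher's inequality: b ≥ v ⇔ 177 ≥ 295? NO.

NO


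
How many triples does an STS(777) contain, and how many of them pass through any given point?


An STS(v) is a 2-(v, 3, 1) BIBD: block size k = 3, λ = 1.
Replication: r(k − 1) = λ(v − 1) ⇒ r·2 = 777 − 1 = 776 ⇒ r = 388.
Block count: bk = vr ⇒ b·3 = 777·388 = 301476 ⇒ b = 100492.
(Check via b = v(v − 1)/6 = 777·776/6 = 602952/6 = 100492.)

r = 388, b = 100492.


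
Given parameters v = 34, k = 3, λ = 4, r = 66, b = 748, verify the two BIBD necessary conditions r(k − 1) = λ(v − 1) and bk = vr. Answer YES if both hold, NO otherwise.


Condition (i): r(k − 1) = 66·2 = 132; λ(v − 1) = 4·33 = 132. Match? YES.
Condition (ii): bk = 748·3 = 2244; vr = 34·66 = 2244. Match? YES.
Both conditions hold? YES.

YES


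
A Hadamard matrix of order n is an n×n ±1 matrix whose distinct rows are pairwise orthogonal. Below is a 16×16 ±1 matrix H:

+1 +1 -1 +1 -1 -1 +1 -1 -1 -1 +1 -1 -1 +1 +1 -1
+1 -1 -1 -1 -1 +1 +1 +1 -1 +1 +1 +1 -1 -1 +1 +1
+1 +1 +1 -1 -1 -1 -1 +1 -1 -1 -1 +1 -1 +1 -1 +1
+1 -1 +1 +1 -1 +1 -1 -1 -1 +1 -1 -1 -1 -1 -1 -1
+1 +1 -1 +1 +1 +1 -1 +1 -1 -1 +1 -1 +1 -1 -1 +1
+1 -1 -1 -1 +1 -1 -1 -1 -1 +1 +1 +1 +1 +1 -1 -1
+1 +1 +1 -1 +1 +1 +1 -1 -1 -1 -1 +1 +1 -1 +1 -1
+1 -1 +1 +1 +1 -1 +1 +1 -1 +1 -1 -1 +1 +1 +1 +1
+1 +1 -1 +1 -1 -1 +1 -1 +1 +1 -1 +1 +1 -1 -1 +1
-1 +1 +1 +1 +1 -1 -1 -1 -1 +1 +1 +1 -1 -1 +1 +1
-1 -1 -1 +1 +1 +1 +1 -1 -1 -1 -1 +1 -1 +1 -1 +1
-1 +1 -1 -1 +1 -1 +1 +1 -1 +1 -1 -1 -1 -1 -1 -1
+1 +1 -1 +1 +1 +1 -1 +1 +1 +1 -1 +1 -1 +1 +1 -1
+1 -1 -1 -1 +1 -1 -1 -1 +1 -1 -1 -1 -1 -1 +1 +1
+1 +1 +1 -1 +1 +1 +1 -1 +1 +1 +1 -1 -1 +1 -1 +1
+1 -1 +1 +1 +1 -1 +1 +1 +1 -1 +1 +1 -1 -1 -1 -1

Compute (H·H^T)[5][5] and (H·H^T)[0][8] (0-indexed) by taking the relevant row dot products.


Row 0 of H: [1, 1, -1, 1, -1, -1, 1, -1, -1, -1, 1, -1, -1, 1, 1, -1].
Row 5 of H: [1, -1, -1, -1, 1, -1, -1, -1, -1, 1, 1, 1, 1, 1, -1, -1].
Row 8 of H: [1, 1, -1, 1, -1, -1, 1, -1, 1, 1, -1, 1, 1, -1, -1, 1].
(H·H^T)[5][5] = Σ_j H[5][j]·H[5][j] = (1)² + (-1)² + (-1)² + (-1)² + (1)² + (-1)² + (-1)² + (-1)² + (-1)² + (1)² + (1)² + (1)² + (1)² + (1)² + (-1)² + (-1)² = 1 + 1 + 1 + 1 + 1 + 1 + 1 + 1 + 1 + 1 + 1 + 1 + 1 + 1 + 1 + 1 = 16.
(H·H^T)[0][8] = Σ_j H[0][j]·H[8][j] = (1)·(1) + (1)·(1) + (-1)·(-1) + (1)·(1) + (-1)·(-1) + (-1)·(-1) + (1)·(1) + (-1)·(-1) + (-1)·(1) + (-1)·(1) + (1)·(-1) + (-1)·(1) + (-1)·(1) + (1)·(-1) + (1)·(-1) + (-1)·(1) = 1 + 1 + 1 + 1 + 1 + 1 + 1 + 1 + -1 + -1 + -1 + -1 + -1 + -1 + -1 + -1 = 0.
So rows 0 and 8 are orthogonal; the diagonal entry equals n = 16.

(5,5) entry = 16; (0,8) entry = 0.


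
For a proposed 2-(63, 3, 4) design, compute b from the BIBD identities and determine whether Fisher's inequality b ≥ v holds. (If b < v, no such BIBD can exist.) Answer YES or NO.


r = λ(v − 1)/(k − 1) = 4·62/2 = 124.
b = vr/k = 63·124/3 = 2604.
Fisher's inequality: b ≥ v ⇔ 2604 ≥ 63? YES.

YES


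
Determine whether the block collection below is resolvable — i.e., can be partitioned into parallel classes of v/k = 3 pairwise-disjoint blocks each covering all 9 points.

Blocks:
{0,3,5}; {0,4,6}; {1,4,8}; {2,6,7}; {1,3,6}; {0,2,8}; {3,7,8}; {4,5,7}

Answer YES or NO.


v = 9, block size k = 3, number of blocks = 8.
For resolvability, blocks must partition into parallel classes of size v/k = 3.
Total blocks must therefore be a multiple of 3: 8 = 3·2 + 2 ⇒ not divisible ✗.
Resolvable? NO.

NO


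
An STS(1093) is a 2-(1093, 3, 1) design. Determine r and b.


An STS(v) is a 2-(v, 3, 1) BIBD: block size k = 3, λ = 1.
Replication: r(k − 1) = λ(v − 1) ⇒ r·2 = 1093 − 1 = 1092 ⇒ r = 546.
Block count: bk = vr ⇒ b·3 = 1093·546 = 596778 ⇒ b = 198926.

r = 546, b = 198926.


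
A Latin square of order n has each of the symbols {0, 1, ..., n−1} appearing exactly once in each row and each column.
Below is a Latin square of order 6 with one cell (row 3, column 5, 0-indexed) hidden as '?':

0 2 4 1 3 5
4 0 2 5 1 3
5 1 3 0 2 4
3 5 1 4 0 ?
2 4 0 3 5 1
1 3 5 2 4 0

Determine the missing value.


Row 3 contains symbols [0, 1, 3, 4, 5] — missing [2].
Column 5 contains symbols [0, 1, 3, 4, 5] — missing [2].
The missing symbol must appear in both missing sets; intersection = [2].
Therefore the hidden value is 2.

Missing value = 2.


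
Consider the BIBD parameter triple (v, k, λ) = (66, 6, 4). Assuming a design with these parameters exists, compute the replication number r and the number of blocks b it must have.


Any 2-(v, k, λ) BIBD satisfies two necessary conditions:
  (i)  Each point sits in r blocks, and counting incidences through any fixed point gives r(k − 1) = λ(v − 1), so r = λ(v − 1)/(k − 1).
  (ii) Total incidences bk = vr, so b = vr/k.
Step 1: r = λ(v − 1)/(k − 1) = 4·(66 − 1)/(6 − 1) = 4·65/5 = 260/5 = 52.
Step 2: b = vr/k = 66·52/6 = 3432/6 = 572.
Check integrality: r = 52 ∈ Z ✓, b = 572 ∈ Z ✓.
(These identities are necessary conditions: they determine r and b for any design with these parameters, but do not by themselves prove that one exists.)

r = 52, b = 572.


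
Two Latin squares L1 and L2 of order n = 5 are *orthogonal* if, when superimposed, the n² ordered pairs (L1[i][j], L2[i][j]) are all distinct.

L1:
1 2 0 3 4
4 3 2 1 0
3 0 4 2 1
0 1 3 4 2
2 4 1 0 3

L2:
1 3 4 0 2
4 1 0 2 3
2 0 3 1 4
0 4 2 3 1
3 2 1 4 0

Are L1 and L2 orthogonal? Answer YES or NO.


Form the n² = 25 superimposed pairs (L1[i][j], L2[i][j]), row by row (rows and columns indexed from 0):
row 0: (1,1) (2,3) (0,4) (3,0) (4,2)
row 1: (4,4) (3,1) (2,0) (1,2) (0,3)
row 2: (3,2) (0,0) (4,3) (2,1) (1,4)
row 3: (0,0) (1,4) (3,2) (4,3) (2,1)
row 4: (2,3) (4,2) (1,1) (0,4) (3,0)
Orthogonality requires all 25 pairs distinct.
But the pair (0,0) repeats: cell (2,1) has L1 = 0, L2 = 0, and cell (3,0) has L1 = 0, L2 = 0.
A repeated pair means some other pair never occurs (only 15 distinct pairs out of 25), so the squares are not orthogonal.
Conclusion: NO.

NO


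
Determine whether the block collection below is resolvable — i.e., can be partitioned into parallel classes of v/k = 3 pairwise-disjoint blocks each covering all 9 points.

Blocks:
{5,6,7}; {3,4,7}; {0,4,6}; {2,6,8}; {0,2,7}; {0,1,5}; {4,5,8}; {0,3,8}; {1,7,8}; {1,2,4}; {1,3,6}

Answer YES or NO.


v = 9, block size k = 3, number of blocks = 11.
For resolvability, blocks must partition into parallel classes of size v/k = 3.
Total blocks must therefore be a multiple of 3: 11 = 3·3 + 2 ⇒ not divisible ✗.
Resolvable? NO.

NO


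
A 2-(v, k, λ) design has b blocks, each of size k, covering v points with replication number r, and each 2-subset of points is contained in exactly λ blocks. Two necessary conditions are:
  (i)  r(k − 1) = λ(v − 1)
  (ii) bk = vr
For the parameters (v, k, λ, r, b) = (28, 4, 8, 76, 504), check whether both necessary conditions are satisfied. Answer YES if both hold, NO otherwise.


Condition (i): r(k − 1) = 76·3 = 228; λ(v − 1) = 8·27 = 216. Match? NO.
Condition (ii): bk = 504·4 = 2016; vr = 28·76 = 2128. Match? NO.
Both conditions hold? NO.

NO


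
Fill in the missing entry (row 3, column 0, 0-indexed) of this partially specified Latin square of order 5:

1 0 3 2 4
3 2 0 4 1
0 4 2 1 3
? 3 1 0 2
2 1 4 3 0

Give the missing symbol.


Row 3 contains symbols [0, 1, 2, 3] — missing [4].
Column 0 contains symbols [0, 1, 2, 3] — missing [4].
The missing symbol must appear in both missing sets; intersection = [4].
Therefore the hidden value is 4.

Missing value = 4.


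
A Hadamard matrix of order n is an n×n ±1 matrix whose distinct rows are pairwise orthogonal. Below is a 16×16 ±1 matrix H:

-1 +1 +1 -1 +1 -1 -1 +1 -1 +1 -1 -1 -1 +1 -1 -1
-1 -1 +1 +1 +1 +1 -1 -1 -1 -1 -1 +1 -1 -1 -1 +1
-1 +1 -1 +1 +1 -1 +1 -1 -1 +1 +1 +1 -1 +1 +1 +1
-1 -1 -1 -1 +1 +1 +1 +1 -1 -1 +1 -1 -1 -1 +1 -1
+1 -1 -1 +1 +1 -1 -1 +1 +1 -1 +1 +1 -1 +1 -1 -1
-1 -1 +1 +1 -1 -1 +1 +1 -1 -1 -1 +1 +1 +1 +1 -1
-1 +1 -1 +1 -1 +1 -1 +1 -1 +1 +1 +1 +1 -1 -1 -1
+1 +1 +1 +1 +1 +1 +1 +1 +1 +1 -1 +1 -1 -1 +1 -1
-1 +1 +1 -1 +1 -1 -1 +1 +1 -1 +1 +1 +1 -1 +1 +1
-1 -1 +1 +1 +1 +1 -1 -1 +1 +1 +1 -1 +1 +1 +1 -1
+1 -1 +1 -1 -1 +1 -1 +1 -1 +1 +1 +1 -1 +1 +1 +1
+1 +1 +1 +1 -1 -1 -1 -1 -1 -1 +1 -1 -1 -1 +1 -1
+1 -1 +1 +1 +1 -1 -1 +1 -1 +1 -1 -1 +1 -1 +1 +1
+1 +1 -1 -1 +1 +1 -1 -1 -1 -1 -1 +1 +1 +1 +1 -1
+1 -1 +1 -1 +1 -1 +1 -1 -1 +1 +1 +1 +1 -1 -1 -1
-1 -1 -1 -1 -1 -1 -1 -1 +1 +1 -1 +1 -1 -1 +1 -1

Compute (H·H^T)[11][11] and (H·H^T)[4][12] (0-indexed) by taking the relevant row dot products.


Row 4 of H: [1, -1, -1, 1, 1, -1, -1, 1, 1, -1, 1, 1, -1, 1, -1, -1].
Row 11 of H: [1, 1, 1, 1, -1, -1, -1, -1, -1, -1, 1, -1, -1, -1, 1, -1].
Row 12 of H: [1, -1, 1, 1, 1, -1, -1, 1, -1, 1, -1, -1, 1, -1, 1, 1].
(H·H^T)[11][11] = Σ_j H[11][j]·H[11][j] = (1)² + (1)² + (1)² + (1)² + (-1)² + (-1)² + (-1)² + (-1)² + (-1)² + (-1)² + (1)² + (-1)² + (-1)² + (-1)² + (1)² + (-1)² = 1 + 1 + 1 + 1 + 1 + 1 + 1 + 1 + 1 + 1 + 1 + 1 + 1 + 1 + 1 + 1 = 16.
(H·H^T)[4][12] = Σ_j H[4][j]·H[12][j] = (1)·(1) + (-1)·(-1) + (-1)·(1) + (1)·(1) + (1)·(1) + (-1)·(-1) + (-1)·(-1) + (1)·(1) + (1)·(-1) + (-1)·(1) + (1)·(-1) + (1)·(-1) + (-1)·(1) + (1)·(-1) + (-1)·(1) + (-1)·(1) = 1 + 1 + -1 + 1 + 1 + 1 + 1 + 1 + -1 + -1 + -1 + -1 + -1 + -1 + -1 + -1 = -2.
Rows 4 and 12 are not orthogonal (dot product = -2 ≠ 0), so H is not a Hadamard matrix.

(11,11) entry = 16; (4,12) entry = -2.


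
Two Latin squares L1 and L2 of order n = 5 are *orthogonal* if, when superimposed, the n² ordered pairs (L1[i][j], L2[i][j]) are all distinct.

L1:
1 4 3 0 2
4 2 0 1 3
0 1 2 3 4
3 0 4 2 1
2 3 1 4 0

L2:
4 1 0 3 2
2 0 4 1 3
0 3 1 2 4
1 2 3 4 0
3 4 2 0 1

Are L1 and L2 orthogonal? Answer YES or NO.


Form the n² = 25 superimposed pairs (L1[i][j], L2[i][j]), row by row (rows and columns indexed from 0):
row 0: (1,4) (4,1) (3,0) (0,3) (2,2)
row 1: (4,2) (2,0) (0,4) (1,1) (3,3)
row 2: (0,0) (1,3) (2,1) (3,2) (4,4)
row 3: (3,1) (0,2) (4,3) (2,4) (1,0)
row 4: (2,3) (3,4) (1,2) (4,0) (0,1)
Orthogonality requires all 25 pairs distinct.
Check by first coordinate: for each symbol s of L1, list the L2 entries in the n cells where L1 = s; they must all differ.
  L1 = 0: L2 entries (in reading order) 3, 4, 0, 2, 1 — all 5 distinct ✓
  L1 = 1: L2 entries (in reading order) 4, 1, 3, 0, 2 — all 5 distinct ✓
  L1 = 2: L2 entries (in reading order) 2, 0, 1, 4, 3 — all 5 distinct ✓
  L1 = 3: L2 entries (in reading order) 0, 3, 2, 1, 4 — all 5 distinct ✓
  L1 = 4: L2 entries (in reading order) 1, 2, 4, 3, 0 — all 5 distinct ✓
Every symbol of L1 meets every symbol of L2 exactly once, so all 25 pairs are distinct (25 of 25).
Conclusion: YES.

YES


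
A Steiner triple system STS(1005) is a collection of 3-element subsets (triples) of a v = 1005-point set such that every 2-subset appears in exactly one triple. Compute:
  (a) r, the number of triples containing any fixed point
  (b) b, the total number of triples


An STS(v) is a 2-(v, 3, 1) BIBD: block size k = 3, λ = 1.
Replication: r(k − 1) = λ(v − 1) ⇒ r·2 = 1005 − 1 = 1004 ⇒ r = 502.
Block count: bk = vr ⇒ b·3 = 1005·502 = 504510 ⇒ b = 168170.
(Check via b = v(v − 1)/6 = 1005·1004/6 = 1009020/6 = 168170.)

r = 502, b = 168170.


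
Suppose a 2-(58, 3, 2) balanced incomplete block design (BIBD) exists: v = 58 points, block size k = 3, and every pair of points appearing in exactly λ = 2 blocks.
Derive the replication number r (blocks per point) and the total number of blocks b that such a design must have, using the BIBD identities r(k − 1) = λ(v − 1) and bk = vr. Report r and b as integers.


Any 2-(v, k, λ) BIBD satisfies two necessary conditions:
  (i)  Each point sits in r blocks, and counting incidences through any fixed point gives r(k − 1) = λ(v − 1), so r = λ(v − 1)/(k − 1).
  (ii) Total incidences bk = vr, so b = vr/k.
Step 1: r = λ(v − 1)/(k − 1) = 2·(58 − 1)/(3 − 1) = 2·57/2 = 114/2 = 57.
Step 2: b = vr/k = 58·57/3 = 3306/3 = 1102.
Check integrality: r = 57 ∈ Z ✓, b = 1102 ∈ Z ✓.
(These identities are necessary conditions: they determine r and b for any design with these parameters, but do not by themselves prove that one exists.)

r = 57, b = 1102.


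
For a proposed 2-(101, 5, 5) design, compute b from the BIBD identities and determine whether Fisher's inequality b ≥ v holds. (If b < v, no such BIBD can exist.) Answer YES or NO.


b = λv(v − 1)/(k(k − 1)) = 5·101·100/(5·4) = 50500/20 = 2525.
Compare with v = 101: b ≥ v, so Fisher's inequality holds.

YES


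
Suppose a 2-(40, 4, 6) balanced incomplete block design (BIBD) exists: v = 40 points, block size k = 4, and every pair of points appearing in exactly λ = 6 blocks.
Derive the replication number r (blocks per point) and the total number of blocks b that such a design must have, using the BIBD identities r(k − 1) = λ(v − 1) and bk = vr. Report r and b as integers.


Any 2-(v, k, λ) BIBD satisfies two necessary conditions:
  (i)  Each point sits in r blocks, and counting incidences through any fixed point gives r(k − 1) = λ(v − 1), so r = λ(v − 1)/(k − 1).
  (ii) Total incidences bk = vr, so b = vr/k.
Step 1: r = λ(v − 1)/(k − 1) = 6·(40 − 1)/(4 − 1) = 6·39/3 = 234/3 = 78.
Step 2: b = vr/k = 40·78/4 = 3120/4 = 780.
Check integrality: r = 78 ∈ Z ✓, b = 780 ∈ Z ✓.
(These identities are necessary conditions: they determine r and b for any design with these parameters, but do not by themselves prove that one exists.)

r = 78, b = 780.


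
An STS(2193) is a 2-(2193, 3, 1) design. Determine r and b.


An STS(v) is a 2-(v, 3, 1) BIBD: block size k = 3, λ = 1.
Replication: r(k − 1) = λ(v − 1) ⇒ r·2 = 2193 − 1 = 2192 ⇒ r = 1096.
Block count: b = v(v − 1)/6 = 2193·2192/6 = 4807056/6 = 801176.

r = 1096, b = 801176.


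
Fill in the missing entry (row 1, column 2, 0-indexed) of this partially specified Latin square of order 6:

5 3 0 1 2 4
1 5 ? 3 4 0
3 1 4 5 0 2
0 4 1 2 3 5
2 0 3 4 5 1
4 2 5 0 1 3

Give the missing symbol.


Row 1 contains symbols [0, 1, 3, 4, 5] — missing [2].
Column 2 contains symbols [0, 1, 3, 4, 5] — missing [2].
The missing symbol must appear in both missing sets; intersection = [2].
Therefore the hidden value is 2.

Missing value = 2.


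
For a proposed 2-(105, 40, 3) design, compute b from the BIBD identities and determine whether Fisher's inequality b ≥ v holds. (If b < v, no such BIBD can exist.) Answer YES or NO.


r = λ(v − 1)/(k − 1) = 3·104/39 = 8.
b = vr/k = 105·8/40 = 21.
Fisher's inequality: b ≥ v ⇔ 21 ≥ 105? NO.

NO


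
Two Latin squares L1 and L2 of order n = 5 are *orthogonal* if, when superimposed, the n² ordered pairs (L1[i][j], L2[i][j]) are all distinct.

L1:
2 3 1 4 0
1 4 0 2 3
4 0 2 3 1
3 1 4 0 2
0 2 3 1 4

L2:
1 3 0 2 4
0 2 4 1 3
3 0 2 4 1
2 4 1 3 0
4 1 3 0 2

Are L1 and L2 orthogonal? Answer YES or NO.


Form the n² = 25 superimposed pairs (L1[i][j], L2[i][j]), row by row (rows and columns indexed from 0):
row 0: (2,1) (3,3) (1,0) (4,2) (0,4)
row 1: (1,0) (4,2) (0,4) (2,1) (3,3)
row 2: (4,3) (0,0) (2,2) (3,4) (1,1)
row 3: (3,2) (1,4) (4,1) (0,3) (2,0)
row 4: (0,4) (2,1) (3,3) (1,0) (4,2)
Orthogonality requires all 25 pairs distinct.
But the pair (1,0) repeats: cell (0,2) has L1 = 1, L2 = 0, and cell (1,0) has L1 = 1, L2 = 0.
A repeated pair means some other pair never occurs (only 15 distinct pairs out of 25), so the squares are not orthogonal.
Conclusion: NO.

NO


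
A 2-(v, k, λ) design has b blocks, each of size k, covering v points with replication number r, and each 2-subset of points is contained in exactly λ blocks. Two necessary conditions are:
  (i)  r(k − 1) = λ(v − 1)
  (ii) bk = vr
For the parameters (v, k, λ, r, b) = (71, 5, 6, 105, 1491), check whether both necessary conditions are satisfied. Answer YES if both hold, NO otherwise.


Condition (i): r(k − 1) = 105·4 = 420; λ(v − 1) = 6·70 = 420. Match? YES.
Condition (ii): bk = 1491·5 = 7455; vr = 71·105 = 7455. Match? YES.
Both conditions hold? YES.

YES


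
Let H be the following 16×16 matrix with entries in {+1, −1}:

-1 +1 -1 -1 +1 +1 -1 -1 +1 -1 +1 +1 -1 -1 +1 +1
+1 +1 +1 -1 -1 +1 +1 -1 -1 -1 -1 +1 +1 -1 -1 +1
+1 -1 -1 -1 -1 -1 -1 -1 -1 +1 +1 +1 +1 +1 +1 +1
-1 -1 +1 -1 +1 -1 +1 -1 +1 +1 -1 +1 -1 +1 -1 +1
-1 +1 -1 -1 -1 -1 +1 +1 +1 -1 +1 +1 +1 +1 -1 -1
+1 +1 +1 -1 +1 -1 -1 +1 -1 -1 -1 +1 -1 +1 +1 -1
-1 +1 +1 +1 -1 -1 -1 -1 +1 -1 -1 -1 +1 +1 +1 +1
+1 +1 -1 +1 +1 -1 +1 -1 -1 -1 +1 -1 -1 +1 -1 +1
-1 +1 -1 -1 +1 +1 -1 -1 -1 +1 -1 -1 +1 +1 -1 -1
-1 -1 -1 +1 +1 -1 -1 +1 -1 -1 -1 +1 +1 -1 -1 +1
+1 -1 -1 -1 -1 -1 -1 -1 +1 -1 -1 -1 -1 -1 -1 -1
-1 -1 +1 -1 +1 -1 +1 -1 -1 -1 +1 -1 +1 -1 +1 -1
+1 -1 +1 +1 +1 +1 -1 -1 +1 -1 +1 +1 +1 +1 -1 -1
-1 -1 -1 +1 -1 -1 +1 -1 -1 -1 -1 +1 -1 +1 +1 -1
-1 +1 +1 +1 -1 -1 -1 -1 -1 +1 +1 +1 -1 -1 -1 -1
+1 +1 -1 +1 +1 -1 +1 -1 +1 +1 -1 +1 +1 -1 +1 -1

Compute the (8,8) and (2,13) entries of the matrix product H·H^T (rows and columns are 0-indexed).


Row 2 of H: [1, -1, -1, -1, -1, -1, -1, -1, -1, 1, 1, 1, 1, 1, 1, 1].
Row 8 of H: [-1, 1, -1, -1, 1, 1, -1, -1, -1, 1, -1, -1, 1, 1, -1, -1].
Row 13 of H: [-1, -1, -1, 1, -1, -1, 1, -1, -1, -1, -1, 1, -1, 1, 1, -1].
(H·H^T)[8][8] = Σ_j H[8][j]·H[8][j] = (-1)² + (1)² + (-1)² + (-1)² + (1)² + (1)² + (-1)² + (-1)² + (-1)² + (1)² + (-1)² + (-1)² + (1)² + (1)² + (-1)² + (-1)² = 1 + 1 + 1 + 1 + 1 + 1 + 1 + 1 + 1 + 1 + 1 + 1 + 1 + 1 + 1 + 1 = 16.
(H·H^T)[2][13] = Σ_j H[2][j]·H[13][j] = (1)·(-1) + (-1)·(-1) + (-1)·(-1) + (-1)·(1) + (-1)·(-1) + (-1)·(-1) + (-1)·(1) + (-1)·(-1) + (-1)·(-1) + (1)·(-1) + (1)·(-1) + (1)·(1) + (1)·(-1) + (1)·(1) + (1)·(1) + (1)·(-1) = -1 + 1 + 1 + -1 + 1 + 1 + -1 + 1 + 1 + -1 + -1 + 1 + -1 + 1 + 1 + -1 = 2.
Rows 2 and 13 are not orthogonal (dot product = 2 ≠ 0), so H is not a Hadamard matrix.

(8,8) entry = 16; (2,13) entry = 2.


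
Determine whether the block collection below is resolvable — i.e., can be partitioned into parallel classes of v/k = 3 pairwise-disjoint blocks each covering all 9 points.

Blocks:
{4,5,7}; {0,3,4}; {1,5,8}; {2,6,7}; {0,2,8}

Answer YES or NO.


v = 9, block size k = 3, number of blocks = 5.
For resolvability, blocks must partition into parallel classes of size v/k = 3.
Total blocks must therefore be a multiple of 3: 5 = 3·1 + 2 ⇒ not divisible ✗.
Resolvable? NO.

NO


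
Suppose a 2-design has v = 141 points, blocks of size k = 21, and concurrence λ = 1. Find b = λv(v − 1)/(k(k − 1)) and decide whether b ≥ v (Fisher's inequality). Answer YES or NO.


b = λv(v − 1)/(k(k − 1)) = 1·141·140/(21·20) = 19740/420 = 47.
Compare with v = 141: b < v, so Fisher's inequality fails.

NO


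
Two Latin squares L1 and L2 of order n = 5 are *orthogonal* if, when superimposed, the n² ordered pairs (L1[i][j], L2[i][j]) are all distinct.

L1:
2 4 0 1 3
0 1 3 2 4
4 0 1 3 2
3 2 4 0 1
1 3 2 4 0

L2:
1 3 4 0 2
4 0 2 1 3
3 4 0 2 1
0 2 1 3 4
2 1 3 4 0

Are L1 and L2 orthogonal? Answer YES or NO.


Form the n² = 25 superimposed pairs (L1[i][j], L2[i][j]), row by row (rows and columns indexed from 0):
row 0: (2,1) (4,3) (0,4) (1,0) (3,2)
row 1: (0,4) (1,0) (3,2) (2,1) (4,3)
row 2: (4,3) (0,4) (1,0) (3,2) (2,1)
row 3: (3,0) (2,2) (4,1) (0,3) (1,4)
row 4: (1,2) (3,1) (2,3) (4,4) (0,0)
Orthogonality requires all 25 pairs distinct.
But the pair (0,4) repeats: cell (0,2) has L1 = 0, L2 = 4, and cell (1,0) has L1 = 0, L2 = 4.
A repeated pair means some other pair never occurs (only 15 distinct pairs out of 25), so the squares are not orthogonal.
Conclusion: NO.

NO


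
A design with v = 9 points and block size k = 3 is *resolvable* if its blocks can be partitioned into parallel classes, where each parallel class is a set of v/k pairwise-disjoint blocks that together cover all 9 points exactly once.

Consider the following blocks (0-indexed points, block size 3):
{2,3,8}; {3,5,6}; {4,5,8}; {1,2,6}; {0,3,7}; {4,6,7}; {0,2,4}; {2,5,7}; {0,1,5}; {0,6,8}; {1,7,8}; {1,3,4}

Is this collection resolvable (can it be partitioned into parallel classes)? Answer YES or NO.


v = 9, block size k = 3, number of blocks = 12.
For resolvability, blocks must partition into parallel classes of size v/k = 3.
Total blocks must therefore be a multiple of 3: 12 = 3·4 + 0 ⇒ divisible ✓.
Greedy packing gives 4 candidate class(es). Each should be a full parallel class (size 3, covers all 9 points).
  Class 1 (3 blocks): {2,3,8}; {4,6,7}; {0,1,5}. Points covered: [0, 1, 2, 3, 4, 5, 6, 7, 8].
  Class 2 (3 blocks): {3,5,6}; {0,2,4}; {1,7,8}. Points covered: [0, 1, 2, 3, 4, 5, 6, 7, 8].
  Class 3 (3 blocks): {4,5,8}; {1,2,6}; {0,3,7}. Points covered: [0, 1, 2, 3, 4, 5, 6, 7, 8].
  Class 4 (3 blocks): {2,5,7}; {0,6,8}; {1,3,4}. Points covered: [0, 1, 2, 3, 4, 5, 6, 7, 8].
All classes full (size 3)? YES. All classes cover every point? YES.
Resolvable? YES.

YES


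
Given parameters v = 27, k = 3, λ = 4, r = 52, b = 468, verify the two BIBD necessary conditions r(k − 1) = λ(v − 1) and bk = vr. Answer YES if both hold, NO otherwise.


Condition (i): r(k − 1) = 52·2 = 104; λ(v − 1) = 4·26 = 104. Match? YES.
Condition (ii): bk = 468·3 = 1404; vr = 27·52 = 1404. Match? YES.
Both conditions hold? YES.

YES


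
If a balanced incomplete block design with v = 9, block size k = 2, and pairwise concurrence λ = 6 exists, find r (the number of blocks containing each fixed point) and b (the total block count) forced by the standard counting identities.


Any 2-(v, k, λ) BIBD satisfies two necessary conditions:
  (i)  Each point sits in r blocks, and counting incidences through any fixed point gives r(k − 1) = λ(v − 1), so r = λ(v − 1)/(k − 1).
  (ii) Total incidences bk = vr, so b = vr/k.
Step 1: r = λ(v − 1)/(k − 1) = 6·(9 − 1)/(2 − 1) = 6·8/1 = 48/1 = 48.
Step 2: b = vr/k = 9·48/2 = 432/2 = 216.
Check integrality: r = 48 ∈ Z ✓, b = 216 ∈ Z ✓.
(These identities are necessary conditions: they determine r and b for any design with these parameters, but do not by themselves prove that one exists.)

r = 48, b = 216.


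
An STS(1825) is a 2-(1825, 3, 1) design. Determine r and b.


An STS(v) is a 2-(v, 3, 1) BIBD: block size k = 3, λ = 1.
Replication: r(k − 1) = λ(v − 1) ⇒ r·2 = 1825 − 1 = 1824 ⇒ r = 912.
Block count: bk = vr ⇒ b·3 = 1825·912 = 1664400 ⇒ b = 554800.

r = 912, b = 554800.


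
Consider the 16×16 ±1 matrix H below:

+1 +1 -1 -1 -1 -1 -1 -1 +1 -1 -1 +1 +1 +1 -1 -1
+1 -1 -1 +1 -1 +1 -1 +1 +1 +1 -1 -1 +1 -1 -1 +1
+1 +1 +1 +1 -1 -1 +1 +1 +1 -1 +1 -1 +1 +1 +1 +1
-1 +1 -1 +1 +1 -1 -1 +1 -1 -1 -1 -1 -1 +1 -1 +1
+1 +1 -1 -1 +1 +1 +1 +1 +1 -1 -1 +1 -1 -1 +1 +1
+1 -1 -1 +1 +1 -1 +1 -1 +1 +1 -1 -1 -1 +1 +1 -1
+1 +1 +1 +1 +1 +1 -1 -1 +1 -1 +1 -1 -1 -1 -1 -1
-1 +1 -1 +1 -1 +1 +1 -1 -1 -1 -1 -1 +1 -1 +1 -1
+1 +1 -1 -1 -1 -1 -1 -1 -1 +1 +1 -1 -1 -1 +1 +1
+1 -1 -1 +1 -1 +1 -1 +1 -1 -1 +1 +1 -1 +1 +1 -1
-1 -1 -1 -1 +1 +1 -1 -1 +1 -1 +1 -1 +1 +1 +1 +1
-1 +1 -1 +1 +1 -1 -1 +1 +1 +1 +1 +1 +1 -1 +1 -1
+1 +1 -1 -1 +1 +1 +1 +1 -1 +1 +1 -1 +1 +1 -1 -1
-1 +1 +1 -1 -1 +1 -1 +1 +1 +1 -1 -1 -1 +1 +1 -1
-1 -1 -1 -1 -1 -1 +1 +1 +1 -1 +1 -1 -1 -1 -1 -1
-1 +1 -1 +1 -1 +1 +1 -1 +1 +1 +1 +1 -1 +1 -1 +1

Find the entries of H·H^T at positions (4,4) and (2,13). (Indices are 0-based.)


Row 2 of H: [1, 1, 1, 1, -1, -1, 1, 1, 1, -1, 1, -1, 1, 1, 1, 1].
Row 4 of H: [1, 1, -1, -1, 1, 1, 1, 1, 1, -1, -1, 1, -1, -1, 1, 1].
Row 13 of H: [-1, 1, 1, -1, -1, 1, -1, 1, 1, 1, -1, -1, -1, 1, 1, -1].
(H·H^T)[4][4] = Σ_j H[4][j]·H[4][j] = (1)² + (1)² + (-1)² + (-1)² + (1)² + (1)² + (1)² + (1)² + (1)² + (-1)² + (-1)² + (1)² + (-1)² + (-1)² + (1)² + (1)² = 1 + 1 + 1 + 1 + 1 + 1 + 1 + 1 + 1 + 1 + 1 + 1 + 1 + 1 + 1 + 1 = 16.
(H·H^T)[2][13] = Σ_j H[2][j]·H[13][j] = (1)·(-1) + (1)·(1) + (1)·(1) + (1)·(-1) + (-1)·(-1) + (-1)·(1) + (1)·(-1) + (1)·(1) + (1)·(1) + (-1)·(1) + (1)·(-1) + (-1)·(-1) + (1)·(-1) + (1)·(1) + (1)·(1) + (1)·(-1) = -1 + 1 + 1 + -1 + 1 + -1 + -1 + 1 + 1 + -1 + -1 + 1 + -1 + 1 + 1 + -1 = 0.
So rows 2 and 13 are orthogonal; the diagonal entry equals n = 16.

(4,4) entry = 16; (2,13) entry = 0.


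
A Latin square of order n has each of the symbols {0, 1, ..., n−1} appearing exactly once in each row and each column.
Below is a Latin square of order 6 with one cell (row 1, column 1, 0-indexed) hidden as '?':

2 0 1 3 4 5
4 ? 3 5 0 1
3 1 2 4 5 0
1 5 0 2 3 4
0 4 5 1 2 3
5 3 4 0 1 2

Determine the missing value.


Row 1 contains symbols [0, 1, 3, 4, 5] — missing [2].
Column 1 contains symbols [0, 1, 3, 4, 5] — missing [2].
The missing symbol must appear in both missing sets; intersection = [2].
Therefore the hidden value is 2.

Missing value = 2.


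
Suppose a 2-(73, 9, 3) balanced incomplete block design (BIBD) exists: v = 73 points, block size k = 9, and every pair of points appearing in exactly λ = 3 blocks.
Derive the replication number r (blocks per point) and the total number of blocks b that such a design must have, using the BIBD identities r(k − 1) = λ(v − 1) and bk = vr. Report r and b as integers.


Any 2-(v, k, λ) BIBD satisfies two necessary conditions:
  (i)  Each point sits in r blocks, and counting incidences through any fixed point gives r(k − 1) = λ(v − 1), so r = λ(v − 1)/(k − 1).
  (ii) Total incidences bk = vr, so b = vr/k.
Step 1: r = λ(v − 1)/(k − 1) = 3·(73 − 1)/(9 − 1) = 3·72/8 = 216/8 = 27.
Step 2: b = vr/k = 73·27/9 = 1971/9 = 219.
Check integrality: r = 27 ∈ Z ✓, b = 219 ∈ Z ✓.
(These identities are necessary conditions: they determine r and b for any design with these parameters, but do not by themselves prove that one exists.)

r = 27, b = 219.


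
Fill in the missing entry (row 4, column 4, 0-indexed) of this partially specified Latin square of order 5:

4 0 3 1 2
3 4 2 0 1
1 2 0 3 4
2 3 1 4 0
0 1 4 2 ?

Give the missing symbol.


Row 4 contains symbols [0, 1, 2, 4] — missing [3].
Column 4 contains symbols [0, 1, 2, 4] — missing [3].
The missing symbol must appear in both missing sets; intersection = [3].
Therefore the hidden value is 3.

Missing value = 3.


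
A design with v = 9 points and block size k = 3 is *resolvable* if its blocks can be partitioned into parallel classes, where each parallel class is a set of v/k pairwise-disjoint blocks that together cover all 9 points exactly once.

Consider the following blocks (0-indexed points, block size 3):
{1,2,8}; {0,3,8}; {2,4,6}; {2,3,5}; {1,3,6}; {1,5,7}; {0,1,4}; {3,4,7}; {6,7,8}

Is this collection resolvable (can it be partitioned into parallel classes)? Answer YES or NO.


v = 9, block size k = 3, number of blocks = 9.
For resolvability, blocks must partition into parallel classes of size v/k = 3.
Total blocks must therefore be a multiple of 3: 9 = 3·3 + 0 ⇒ divisible ✓.
Consider block {1,2,8}. The only other block(s) in the collection disjoint from it are {3,4,7} — just 1 block(s). Any parallel class containing {1,2,8} would need 2 other blocks each disjoint from it, so no parallel class of size 3 can contain {1,2,8}.
Since every block must belong to some parallel class in a resolution, the collection cannot be partitioned into parallel classes.
Resolvable? NO.

NO


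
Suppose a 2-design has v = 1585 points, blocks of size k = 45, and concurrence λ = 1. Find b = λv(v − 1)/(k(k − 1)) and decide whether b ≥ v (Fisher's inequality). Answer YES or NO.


r = λ(v − 1)/(k − 1) = 1·1584/44 = 36.
b = vr/k = 1585·36/45 = 1268.
Fisher's inequality: b ≥ v ⇔ 1268 ≥ 1585? NO.

NO


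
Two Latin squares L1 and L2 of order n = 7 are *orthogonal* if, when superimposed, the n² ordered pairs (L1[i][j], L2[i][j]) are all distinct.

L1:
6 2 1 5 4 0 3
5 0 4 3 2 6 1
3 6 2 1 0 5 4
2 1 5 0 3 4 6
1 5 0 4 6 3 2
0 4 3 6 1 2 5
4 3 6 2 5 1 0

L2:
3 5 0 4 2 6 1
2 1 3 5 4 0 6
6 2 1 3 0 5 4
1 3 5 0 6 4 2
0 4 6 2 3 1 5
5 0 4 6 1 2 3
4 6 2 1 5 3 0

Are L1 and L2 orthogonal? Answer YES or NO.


Form the n² = 49 superimposed pairs (L1[i][j], L2[i][j]), row by row (rows and columns indexed from 0):
row 0: (6,3) (2,5) (1,0) (5,4) (4,2) (0,6) (3,1)
row 1: (5,2) (0,1) (4,3) (3,5) (2,4) (6,0) (1,6)
row 2: (3,6) (6,2) (2,1) (1,3) (0,0) (5,5) (4,4)
row 3: (2,1) (1,3) (5,5) (0,0) (3,6) (4,4) (6,2)
row 4: (1,0) (5,4) (0,6) (4,2) (6,3) (3,1) (2,5)
row 5: (0,5) (4,0) (3,4) (6,6) (1,1) (2,2) (5,3)
row 6: (4,4) (3,6) (6,2) (2,1) (5,5) (1,3) (0,0)
Orthogonality requires all 49 pairs distinct.
But the pair (2,1) repeats: cell (2,2) has L1 = 2, L2 = 1, and cell (3,0) has L1 = 2, L2 = 1.
A repeated pair means some other pair never occurs (only 28 distinct pairs out of 49), so the squares are not orthogonal.
Conclusion: NO.

NO


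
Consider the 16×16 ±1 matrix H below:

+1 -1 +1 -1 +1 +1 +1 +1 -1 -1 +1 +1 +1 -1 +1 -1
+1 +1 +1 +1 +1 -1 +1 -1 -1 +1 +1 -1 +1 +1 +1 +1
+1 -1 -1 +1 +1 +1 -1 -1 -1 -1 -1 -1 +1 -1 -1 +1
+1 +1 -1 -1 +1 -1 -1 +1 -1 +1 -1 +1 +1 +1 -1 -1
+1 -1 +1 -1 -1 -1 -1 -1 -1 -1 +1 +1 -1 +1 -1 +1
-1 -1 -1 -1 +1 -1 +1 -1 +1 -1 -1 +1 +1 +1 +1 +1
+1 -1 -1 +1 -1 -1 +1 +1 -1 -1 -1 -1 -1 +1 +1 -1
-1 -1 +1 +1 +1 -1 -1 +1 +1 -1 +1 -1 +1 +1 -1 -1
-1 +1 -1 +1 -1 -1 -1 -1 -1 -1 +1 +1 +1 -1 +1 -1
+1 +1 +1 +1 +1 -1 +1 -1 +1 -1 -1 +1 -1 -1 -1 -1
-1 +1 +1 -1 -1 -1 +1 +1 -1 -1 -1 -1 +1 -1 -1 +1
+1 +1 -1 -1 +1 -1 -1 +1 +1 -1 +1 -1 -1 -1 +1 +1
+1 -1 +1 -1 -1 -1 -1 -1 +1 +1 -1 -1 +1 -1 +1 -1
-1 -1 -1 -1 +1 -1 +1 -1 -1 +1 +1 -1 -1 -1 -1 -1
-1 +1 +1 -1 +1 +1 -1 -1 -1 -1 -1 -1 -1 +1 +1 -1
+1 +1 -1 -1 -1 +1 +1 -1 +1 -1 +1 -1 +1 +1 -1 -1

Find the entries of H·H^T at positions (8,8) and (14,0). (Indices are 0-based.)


Row 0 of H: [1, -1, 1, -1, 1, 1, 1, 1, -1, -1, 1, 1, 1, -1, 1, -1].
Row 8 of H: [-1, 1, -1, 1, -1, -1, -1, -1, -1, -1, 1, 1, 1, -1, 1, -1].
Row 14 of H: [-1, 1, 1, -1, 1, 1, -1, -1, -1, -1, -1, -1, -1, 1, 1, -1].
(H·H^T)[8][8] = Σ_j H[8][j]·H[8][j] = (-1)² + (1)² + (-1)² + (1)² + (-1)² + (-1)² + (-1)² + (-1)² + (-1)² + (-1)² + (1)² + (1)² + (1)² + (-1)² + (1)² + (-1)² = 1 + 1 + 1 + 1 + 1 + 1 + 1 + 1 + 1 + 1 + 1 + 1 + 1 + 1 + 1 + 1 = 16.
(H·H^T)[14][0] = Σ_j H[14][j]·H[0][j] = (-1)·(1) + (1)·(-1) + (1)·(1) + (-1)·(-1) + (1)·(1) + (1)·(1) + (-1)·(1) + (-1)·(1) + (-1)·(-1) + (-1)·(-1) + (-1)·(1) + (-1)·(1) + (-1)·(1) + (1)·(-1) + (1)·(1) + (-1)·(-1) = -1 + -1 + 1 + 1 + 1 + 1 + -1 + -1 + 1 + 1 + -1 + -1 + -1 + -1 + 1 + 1 = 0.
So rows 14 and 0 are orthogonal; the diagonal entry equals n = 16.

(8,8) entry = 16; (14,0) entry = 0.
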